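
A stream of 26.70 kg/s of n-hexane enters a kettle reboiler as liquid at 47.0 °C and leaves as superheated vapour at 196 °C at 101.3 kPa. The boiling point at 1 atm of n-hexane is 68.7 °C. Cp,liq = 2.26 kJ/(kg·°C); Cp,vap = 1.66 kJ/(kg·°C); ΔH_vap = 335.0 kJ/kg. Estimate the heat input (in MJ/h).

Q = 57200 MJ/h

liquid 47.0→68.7 °C: 49.042 kJ/kg
vaporisation at 68.7 °C: 335 kJ/kg
vapour 68.7→196 °C: 211.32 kJ/kg
Δh = 49.042 + 335 + 211.32 = 595.36 kJ/kg
Q = ṁ·Δh = 26.70 kg/s × 595.36 kJ/kg = 15896 kJ/s
|Q| = 15896 kW = 57226 MJ/h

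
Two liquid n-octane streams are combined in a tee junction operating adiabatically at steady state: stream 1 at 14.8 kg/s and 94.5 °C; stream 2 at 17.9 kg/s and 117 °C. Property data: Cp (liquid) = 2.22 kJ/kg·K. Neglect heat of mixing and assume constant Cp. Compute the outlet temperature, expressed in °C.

Adiabatic, steady state ⇒ Σ ṁᵢCp,ᵢ(T_out − Tᵢ) = 0
T_out = Σ ṁᵢCp,ᵢTᵢ / Σ ṁᵢCp,ᵢ
      = 7754.2 / 72.594 = 106.82 °C

T_out = 107 °C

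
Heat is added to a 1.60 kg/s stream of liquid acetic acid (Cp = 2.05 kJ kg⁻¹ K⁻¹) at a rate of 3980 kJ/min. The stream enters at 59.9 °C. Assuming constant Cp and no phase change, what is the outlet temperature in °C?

Q = 3980 kJ/min = 66.333 kJ/s
ΔT = Q/(ṁ·Cp) = 66.333/(1.60×2.05) = 20.224 K
T_out = 59.9 + 20.224 = 80.124 °C

T_out = 80.1 °C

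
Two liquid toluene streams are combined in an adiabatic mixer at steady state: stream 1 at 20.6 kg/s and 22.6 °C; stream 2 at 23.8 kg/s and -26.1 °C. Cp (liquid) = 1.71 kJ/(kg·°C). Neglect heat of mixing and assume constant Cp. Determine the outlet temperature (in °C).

No heat crosses the boundary, so H_out = H_in.
Σ ṁᵢCp,ᵢTᵢ = 20.6×1.71×22.6 + 23.8×1.71×-26.1 = -266.11
Σ ṁᵢCp,ᵢ = 20.6×1.71 + 23.8×1.71 = 75.924
T_out = -266.11 / 75.924 = -3.505 °C

T_out = -3.50 °C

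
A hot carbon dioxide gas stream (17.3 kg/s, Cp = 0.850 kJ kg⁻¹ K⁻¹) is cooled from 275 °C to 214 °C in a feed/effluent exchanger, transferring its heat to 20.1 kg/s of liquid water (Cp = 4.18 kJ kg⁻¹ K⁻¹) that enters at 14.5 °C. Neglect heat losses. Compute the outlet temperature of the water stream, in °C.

T_c,out = 25.2 °C

Heat released by hot stream: Q = 17.3 × 0.850 × (275 − 214) = 897 kJ/s
Energy balance on cold side (adiabatic exchanger): Q = ṁ_c·Cp_c·(T_c,out − T_c,in)
T_c,out = 14.5 + 897/(20.1 × 4.18) = 25.176 °C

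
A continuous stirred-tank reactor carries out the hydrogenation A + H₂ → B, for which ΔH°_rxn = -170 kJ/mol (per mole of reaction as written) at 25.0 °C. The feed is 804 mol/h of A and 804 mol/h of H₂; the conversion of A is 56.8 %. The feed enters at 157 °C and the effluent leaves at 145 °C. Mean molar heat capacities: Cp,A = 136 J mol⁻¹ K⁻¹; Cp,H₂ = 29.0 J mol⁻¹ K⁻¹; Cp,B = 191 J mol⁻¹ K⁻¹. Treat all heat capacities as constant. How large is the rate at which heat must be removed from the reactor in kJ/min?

Extent of reaction ξ = 0.568 × 804 = 456.67 mol/h
Reaction term: ξ·ΔH°_rxn = 456.67 × -170 = -77634 kJ/h
Sensible, feed 157→25 °C: -17511 kJ/h
Outlet flows (mol/h): A 347.33, H₂ 347.33, B 456.67
Sensible, products 25→145 °C: 17344 kJ/h
Q = ΔH = -77801 kJ/h = -21.611 kW
Heat removed = 1296.7 kJ/min

Q_out = 1300 kJ/min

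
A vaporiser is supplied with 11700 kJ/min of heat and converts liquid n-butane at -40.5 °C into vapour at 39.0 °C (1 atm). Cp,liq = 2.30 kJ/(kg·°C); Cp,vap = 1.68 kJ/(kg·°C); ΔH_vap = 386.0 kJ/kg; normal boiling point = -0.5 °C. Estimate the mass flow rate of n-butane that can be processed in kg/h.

ṁ = 1290 kg/h

Δh = 2.30×(-0.5−-40.5) + 386.0 + 1.68×(39.0−-0.5) = 544.36 kJ/kg
Q = 11700 kJ/min = 195 kJ/s = 702000 kJ/h
ṁ = Q/Δh = 702000 / 544.36 = 1289.6 kg/h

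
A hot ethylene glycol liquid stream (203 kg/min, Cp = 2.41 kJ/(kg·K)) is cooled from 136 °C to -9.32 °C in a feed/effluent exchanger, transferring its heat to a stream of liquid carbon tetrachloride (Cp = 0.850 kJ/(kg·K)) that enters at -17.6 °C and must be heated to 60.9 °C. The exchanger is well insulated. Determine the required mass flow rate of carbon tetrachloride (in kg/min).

ṁ_c = 1070 kg/min

Heat released by hot stream: Q = 203 × 2.41 × (136 − -9.32) = 71095 kJ/min
Energy balance on cold side (adiabatic exchanger): Q = ṁ_c·Cp_c·(T_c,out − T_c,in)
ṁ_c = 71095 / [0.850 × (60.9 − -17.6)] = 1065.5 kg/min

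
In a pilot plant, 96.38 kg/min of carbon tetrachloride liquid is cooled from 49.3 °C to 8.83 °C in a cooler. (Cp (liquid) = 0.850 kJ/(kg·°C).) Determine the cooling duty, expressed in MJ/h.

Q_c = 199 MJ/h

Q = ṁ·Cp·ΔT = 96.38 × 0.850 × (8.83 − 49.3) = -3315.4 kJ/min
Converting: 3315.4 / 60 s = 55.257 kW
Cooling duty = 198.93 MJ/h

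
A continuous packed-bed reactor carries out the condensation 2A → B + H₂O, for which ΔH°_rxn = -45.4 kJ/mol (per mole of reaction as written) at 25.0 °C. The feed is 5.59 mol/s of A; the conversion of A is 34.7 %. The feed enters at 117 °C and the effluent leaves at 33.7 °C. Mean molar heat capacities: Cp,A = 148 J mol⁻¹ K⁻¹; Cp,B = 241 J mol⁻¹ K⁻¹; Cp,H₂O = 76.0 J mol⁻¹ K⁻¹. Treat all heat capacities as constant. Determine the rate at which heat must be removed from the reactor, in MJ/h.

Extent of reaction ξ = 0.347 × 5.59 / 2 = 0.96986 mol/s
Reaction term: ξ·ΔH°_rxn = 0.96986 × -45.4 = -44.032 kJ/s
Sensible, feed 117→25 °C: -76.113 kJ/s
Outlet flows (mol/s): A 3.6503, B 0.96986, H₂O 0.96986
Sensible, products 25→33.7 °C: 7.3749 kJ/s
Q = ΔH = -112.77 kJ/s = -112.77 kW
Heat removed = 405.97 MJ/h

Q_out = 406 MJ/h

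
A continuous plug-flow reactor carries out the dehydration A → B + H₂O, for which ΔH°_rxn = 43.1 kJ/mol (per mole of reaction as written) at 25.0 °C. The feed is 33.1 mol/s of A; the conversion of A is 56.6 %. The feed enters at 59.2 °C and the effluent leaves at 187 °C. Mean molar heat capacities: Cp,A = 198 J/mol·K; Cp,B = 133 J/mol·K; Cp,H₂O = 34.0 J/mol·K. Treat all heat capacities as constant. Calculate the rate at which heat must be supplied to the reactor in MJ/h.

Extent of reaction ξ = 0.566 × 33.1 = 18.735 mol/s
Reaction term: ξ·ΔH°_rxn = 18.735 × 43.1 = 807.46 kJ/s
Sensible, feed 59.2→25 °C: -224.14 kJ/s
Outlet flows (mol/s): A 14.365, B 18.735, H₂O 18.735
Sensible, products 25→187 °C: 967.63 kJ/s
Q = ΔH = 1551 kJ/s = 1551 kW
Heat supplied = 5583.4 MJ/h

Q_in = 5580 MJ/h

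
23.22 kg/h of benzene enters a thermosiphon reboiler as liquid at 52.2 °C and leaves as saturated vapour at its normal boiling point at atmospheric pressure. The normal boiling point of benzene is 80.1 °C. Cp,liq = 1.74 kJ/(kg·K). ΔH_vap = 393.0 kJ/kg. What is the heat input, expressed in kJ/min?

Q = 171 kJ/min

liquid 52.2→80.1 °C: 48.546 kJ/kg
vaporisation at 80.1 °C: 393 kJ/kg
Δh = 48.546 + 393 = 441.55 kJ/kg
Q = ṁ·Δh = 23.22 kg/h × 441.55 kJ/kg = 10253 kJ/h
|Q| = 2.848 kW = 170.88 kJ/min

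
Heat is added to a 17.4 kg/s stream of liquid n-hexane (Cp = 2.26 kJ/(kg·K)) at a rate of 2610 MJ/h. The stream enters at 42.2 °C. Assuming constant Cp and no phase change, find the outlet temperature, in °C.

T_out = 60.6 °C

Q = 2610 MJ/h = 725 kJ/s
ΔT = Q/(ṁ·Cp) = 725/(17.4×2.26) = 18.437 K
T_out = 42.2 + 18.437 = 60.637 °C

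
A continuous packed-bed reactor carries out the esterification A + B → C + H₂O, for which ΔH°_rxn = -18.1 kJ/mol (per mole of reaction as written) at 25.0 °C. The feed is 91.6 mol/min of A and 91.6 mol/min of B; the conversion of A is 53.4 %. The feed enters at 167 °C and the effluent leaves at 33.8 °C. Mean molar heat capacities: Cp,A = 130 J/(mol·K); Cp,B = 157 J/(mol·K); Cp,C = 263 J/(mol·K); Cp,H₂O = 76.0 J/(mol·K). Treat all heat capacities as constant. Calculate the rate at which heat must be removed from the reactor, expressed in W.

Q_out = 72700 W

Extent of reaction ξ = 0.534 × 91.6 = 48.914 mol/min
Reaction term: ξ·ΔH°_rxn = 48.914 × -18.1 = -885.35 kJ/min
Sensible, feed 167→25 °C: -3733.1 kJ/min
Outlet flows (mol/min): A 42.686, B 42.686, C 48.914, H₂O 48.914
Sensible, products 25→33.8 °C: 253.73 kJ/min
Q = ΔH = -4364.7 kJ/min = -72.745 kW
Heat removed = 72745 W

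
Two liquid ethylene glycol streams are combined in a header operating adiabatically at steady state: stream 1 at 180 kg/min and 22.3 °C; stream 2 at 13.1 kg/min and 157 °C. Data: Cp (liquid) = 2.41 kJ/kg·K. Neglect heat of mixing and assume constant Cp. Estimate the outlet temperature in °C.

Adiabatic, steady state ⇒ Σ ṁᵢCp,ᵢ(T_out − Tᵢ) = 0
Σ ṁᵢCp,ᵢTᵢ = 180×2.41×22.3 + 13.1×2.41×157 = 14630
Σ ṁᵢCp,ᵢ = 180×2.41 + 13.1×2.41 = 465.37
T_out = 14630 / 465.37 = 31.438 °C

T_out = 31.4 °C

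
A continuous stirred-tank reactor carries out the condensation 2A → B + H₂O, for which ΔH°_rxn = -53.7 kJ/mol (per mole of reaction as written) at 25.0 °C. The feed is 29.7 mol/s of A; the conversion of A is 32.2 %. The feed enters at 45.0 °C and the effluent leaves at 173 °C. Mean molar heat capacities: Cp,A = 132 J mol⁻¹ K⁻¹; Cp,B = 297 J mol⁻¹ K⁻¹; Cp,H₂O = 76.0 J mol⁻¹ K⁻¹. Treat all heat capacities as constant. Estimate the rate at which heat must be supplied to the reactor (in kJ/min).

Q_in = 19300 kJ/min

Extent of reaction ξ = 0.322 × 29.7 / 2 = 4.7817 mol/s
Reaction term: ξ·ΔH°_rxn = 4.7817 × -53.7 = -256.78 kJ/s
Sensible, feed 45.0→25 °C: -78.408 kJ/s
Outlet flows (mol/s): A 20.137, B 4.7817, H₂O 4.7817
Sensible, products 25→173 °C: 657.36 kJ/s
Q = ΔH = 322.17 kJ/s = 322.17 kW
Heat supplied = 19330 kJ/min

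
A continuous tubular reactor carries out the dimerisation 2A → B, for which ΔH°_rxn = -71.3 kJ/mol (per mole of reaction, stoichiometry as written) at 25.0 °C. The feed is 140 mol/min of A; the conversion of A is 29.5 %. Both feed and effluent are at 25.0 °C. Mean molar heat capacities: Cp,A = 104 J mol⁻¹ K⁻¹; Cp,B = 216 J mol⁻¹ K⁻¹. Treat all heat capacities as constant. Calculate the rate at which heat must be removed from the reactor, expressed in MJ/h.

Extent of reaction ξ = 0.295 × 140 / 2 = 20.65 mol/min
Reaction term: ξ·ΔH°_rxn = 20.65 × -71.3 = -1472.3 kJ/min
Q = ΔH = -1472.3 kJ/min = -24.539 kW
Heat removed = 88.341 MJ/h

Q_out = 88.3 MJ/h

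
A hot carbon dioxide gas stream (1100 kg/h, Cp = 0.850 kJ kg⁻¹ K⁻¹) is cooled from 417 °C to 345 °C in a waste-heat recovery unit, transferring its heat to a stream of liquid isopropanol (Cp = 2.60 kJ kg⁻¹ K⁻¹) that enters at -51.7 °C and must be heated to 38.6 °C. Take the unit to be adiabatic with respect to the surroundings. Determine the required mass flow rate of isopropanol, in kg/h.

Heat released by hot stream: Q = 1100 × 0.850 × (417 − 345) = 67320 kJ/h
Energy balance on cold side (adiabatic exchanger): Q = ṁ_c·Cp_c·(T_c,out − T_c,in)
ṁ_c = 67320 / [2.60 × (38.6 − -51.7)] = 286.74 kg/h

ṁ_c = 287 kg/h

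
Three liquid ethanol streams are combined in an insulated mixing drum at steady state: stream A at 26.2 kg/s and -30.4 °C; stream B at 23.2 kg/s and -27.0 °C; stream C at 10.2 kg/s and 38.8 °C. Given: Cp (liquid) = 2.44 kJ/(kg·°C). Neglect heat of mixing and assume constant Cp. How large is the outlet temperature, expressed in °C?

T_out = -17.2 °C

Energy balance with Q = 0: Σ ṁᵢCp,ᵢ(T_out − Tᵢ) = 0
T_out = Σ ṁᵢCp,ᵢTᵢ / Σ ṁᵢCp,ᵢ
      = -2506.2 / 145.42 = -17.234 °C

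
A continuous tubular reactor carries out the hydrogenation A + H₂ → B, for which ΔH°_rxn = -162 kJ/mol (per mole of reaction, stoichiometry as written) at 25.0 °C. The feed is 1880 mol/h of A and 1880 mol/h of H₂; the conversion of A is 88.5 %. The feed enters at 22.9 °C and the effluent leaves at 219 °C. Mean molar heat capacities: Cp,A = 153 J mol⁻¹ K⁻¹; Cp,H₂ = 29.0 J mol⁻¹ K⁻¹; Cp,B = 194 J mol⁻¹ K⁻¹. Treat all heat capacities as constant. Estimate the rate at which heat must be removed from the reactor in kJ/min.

Q_out = 3310 kJ/min

Extent of reaction ξ = 0.885 × 1880 = 1663.8 mol/h
Reaction term: ξ·ΔH°_rxn = 1663.8 × -162 = -269540 kJ/h
Sensible, feed 22.9→25 °C: 718.54 kJ/h
Outlet flows (mol/h): A 216.2, H₂ 216.2, B 1663.8
Sensible, products 25→219 °C: 70252 kJ/h
Q = ΔH = -198560 kJ/h = -55.157 kW
Heat removed = 3309.4 kJ/min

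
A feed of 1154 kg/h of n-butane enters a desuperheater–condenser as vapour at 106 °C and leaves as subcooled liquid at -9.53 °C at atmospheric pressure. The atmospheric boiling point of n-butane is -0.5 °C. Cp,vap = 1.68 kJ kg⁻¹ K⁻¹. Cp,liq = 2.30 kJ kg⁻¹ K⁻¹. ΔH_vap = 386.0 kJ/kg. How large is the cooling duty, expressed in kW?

vapour 106→-0.5 °C: -178.92 kJ/kg
condensation at -0.5 °C: -386 kJ/kg
liquid -0.5→-9.53 °C: -20.769 kJ/kg
Δh = -178.92 + -386 + -20.769 = -585.69 kJ/kg
Q = ṁ·Δh = 1154 kg/h × -585.69 kJ/kg = -675890 kJ/h
|Q| = 187.75 kW

Q_c = 188 kW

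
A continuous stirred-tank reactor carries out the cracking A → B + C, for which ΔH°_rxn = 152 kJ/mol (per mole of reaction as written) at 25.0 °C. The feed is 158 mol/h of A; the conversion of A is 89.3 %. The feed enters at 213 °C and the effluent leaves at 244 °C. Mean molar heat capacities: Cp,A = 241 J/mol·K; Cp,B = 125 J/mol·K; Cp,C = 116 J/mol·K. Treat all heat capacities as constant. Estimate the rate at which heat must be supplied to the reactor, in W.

Q_in = 6290 W

Extent of reaction ξ = 0.893 × 158 = 141.09 mol/h
Reaction term: ξ·ΔH°_rxn = 141.09 × 152 = 21446 kJ/h
Sensible, feed 213→25 °C: -7158.7 kJ/h
Outlet flows (mol/h): A 16.906, B 141.09, C 141.09
Sensible, products 25→244 °C: 8339.1 kJ/h
Q = ΔH = 22627 kJ/h = 6.2852 kW
Heat supplied = 6285.2 W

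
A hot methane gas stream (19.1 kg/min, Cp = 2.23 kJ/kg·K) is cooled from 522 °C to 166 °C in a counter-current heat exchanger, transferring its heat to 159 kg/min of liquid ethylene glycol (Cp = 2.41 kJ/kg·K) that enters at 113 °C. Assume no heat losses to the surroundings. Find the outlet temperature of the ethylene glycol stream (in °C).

T_c,out = 153 °C

Heat released by hot stream: Q = 19.1 × 2.23 × (522 − 166) = 15163 kJ/min
Energy balance on cold side (adiabatic exchanger): Q = ṁ_c·Cp_c·(T_c,out − T_c,in)
T_c,out = 113 + 15163/(159 × 2.41) = 152.57 °C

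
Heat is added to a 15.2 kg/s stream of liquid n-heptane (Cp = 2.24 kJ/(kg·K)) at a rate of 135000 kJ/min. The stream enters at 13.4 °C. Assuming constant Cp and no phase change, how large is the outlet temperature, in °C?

T_out = 79.5 °C

Q = 135000 kJ/min = 2250 kJ/s
ΔT = Q/(ṁ·Cp) = 2250/(15.2×2.24) = 66.083 K
T_out = 13.4 + 66.083 = 79.483 °C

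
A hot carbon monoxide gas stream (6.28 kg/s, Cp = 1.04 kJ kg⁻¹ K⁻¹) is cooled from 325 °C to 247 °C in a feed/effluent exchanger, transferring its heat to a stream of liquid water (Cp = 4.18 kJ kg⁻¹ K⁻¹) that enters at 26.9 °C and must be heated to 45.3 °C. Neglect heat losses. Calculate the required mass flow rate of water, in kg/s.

Heat released by hot stream: Q = 6.28 × 1.04 × (325 − 247) = 509.43 kJ/s
Energy balance on cold side (adiabatic exchanger): Q = ṁ_c·Cp_c·(T_c,out − T_c,in)
ṁ_c = 509.43 / [4.18 × (45.3 − 26.9)] = 6.6236 kg/s

ṁ_c = 6.62 kg/s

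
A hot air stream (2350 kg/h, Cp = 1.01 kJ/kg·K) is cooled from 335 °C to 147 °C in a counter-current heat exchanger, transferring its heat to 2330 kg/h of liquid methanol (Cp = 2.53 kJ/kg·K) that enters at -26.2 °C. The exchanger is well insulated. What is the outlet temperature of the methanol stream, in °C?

Heat released by hot stream: Q = 2350 × 1.01 × (335 − 147) = 446220 kJ/h
Energy balance on cold side (adiabatic exchanger): Q = ṁ_c·Cp_c·(T_c,out − T_c,in)
T_c,out = -26.2 + 446220/(2330 × 2.53) = 49.496 °C

T_c,out = 49.5 °C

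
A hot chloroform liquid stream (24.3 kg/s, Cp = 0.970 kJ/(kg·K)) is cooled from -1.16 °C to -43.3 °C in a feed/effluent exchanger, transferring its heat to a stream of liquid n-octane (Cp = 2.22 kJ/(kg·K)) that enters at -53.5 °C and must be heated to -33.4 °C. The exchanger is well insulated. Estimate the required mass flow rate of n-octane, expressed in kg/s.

Heat released by hot stream: Q = 24.3 × 0.970 × (-1.16 − -43.3) = 993.28 kJ/s
Energy balance on cold side (adiabatic exchanger): Q = ṁ_c·Cp_c·(T_c,out − T_c,in)
ṁ_c = 993.28 / [2.22 × (-33.4 − -53.5)] = 22.26 kg/s

ṁ_c = 22.3 kg/s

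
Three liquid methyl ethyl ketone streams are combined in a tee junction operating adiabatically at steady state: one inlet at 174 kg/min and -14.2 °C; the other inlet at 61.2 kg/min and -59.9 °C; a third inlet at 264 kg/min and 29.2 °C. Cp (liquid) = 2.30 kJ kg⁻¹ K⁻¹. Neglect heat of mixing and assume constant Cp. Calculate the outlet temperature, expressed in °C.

Adiabatic, steady state ⇒ Σ ṁᵢCp,ᵢ(T_out − Tᵢ) = 0
T_out = Σ ṁᵢCp,ᵢTᵢ / Σ ṁᵢCp,ᵢ
      = 3615.9 / 1148.2 = 3.1493 °C

T_out = 3.15 °C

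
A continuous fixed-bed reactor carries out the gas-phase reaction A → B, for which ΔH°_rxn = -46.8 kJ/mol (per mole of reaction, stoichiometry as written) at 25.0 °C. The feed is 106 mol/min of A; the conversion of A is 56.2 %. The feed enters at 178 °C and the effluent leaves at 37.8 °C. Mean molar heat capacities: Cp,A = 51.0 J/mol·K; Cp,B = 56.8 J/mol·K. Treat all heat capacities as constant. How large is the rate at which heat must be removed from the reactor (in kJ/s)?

Q_out = 59.0 kJ/s

Extent of reaction ξ = 0.562 × 106 = 59.572 mol/min
Reaction term: ξ·ΔH°_rxn = 59.572 × -46.8 = -2788 kJ/min
Sensible, feed 178→25 °C: -827.12 kJ/min
Outlet flows (mol/min): A 46.428, B 59.572
Sensible, products 25→37.8 °C: 73.619 kJ/min
Q = ΔH = -3541.5 kJ/min = -59.024 kW
Heat removed = 59.024 kJ/s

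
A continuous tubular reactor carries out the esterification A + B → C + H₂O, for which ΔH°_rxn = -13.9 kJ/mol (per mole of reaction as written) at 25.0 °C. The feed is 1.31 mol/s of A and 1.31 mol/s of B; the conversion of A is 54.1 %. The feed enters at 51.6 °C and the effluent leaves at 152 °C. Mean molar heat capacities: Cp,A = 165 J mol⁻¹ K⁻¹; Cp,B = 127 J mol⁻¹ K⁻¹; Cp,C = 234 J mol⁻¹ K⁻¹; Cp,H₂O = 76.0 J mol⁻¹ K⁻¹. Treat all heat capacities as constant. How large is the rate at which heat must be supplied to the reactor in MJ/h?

Q_in = 109 MJ/h

Extent of reaction ξ = 0.541 × 1.31 = 0.70871 mol/s
Reaction term: ξ·ΔH°_rxn = 0.70871 × -13.9 = -9.8511 kJ/s
Sensible, feed 51.6→25 °C: -10.175 kJ/s
Outlet flows (mol/s): A 0.60129, B 0.60129, C 0.70871, H₂O 0.70871
Sensible, products 25→152 °C: 50.2 kJ/s
Q = ΔH = 30.174 kJ/s = 30.174 kW
Heat supplied = 108.63 MJ/h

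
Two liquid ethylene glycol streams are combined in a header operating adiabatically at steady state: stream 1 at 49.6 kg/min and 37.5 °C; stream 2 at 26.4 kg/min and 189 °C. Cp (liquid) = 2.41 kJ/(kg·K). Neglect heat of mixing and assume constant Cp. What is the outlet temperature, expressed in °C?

Energy balance with Q = 0: Σ ṁᵢCp,ᵢ(T_out − Tᵢ) = 0
Σ ṁᵢCp,ᵢTᵢ = 49.6×2.41×37.5 + 26.4×2.41×189 = 16508
Σ ṁᵢCp,ᵢ = 49.6×2.41 + 26.4×2.41 = 183.16
T_out = 16508 / 183.16 = 90.126 °C

T_out = 90.1 °C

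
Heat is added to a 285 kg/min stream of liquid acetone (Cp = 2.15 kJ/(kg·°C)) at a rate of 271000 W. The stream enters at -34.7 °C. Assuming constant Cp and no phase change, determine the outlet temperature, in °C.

Q = 271000 W = 16260 kJ/min
ΔT = Q/(ṁ·Cp) = 16260/(285×2.15) = 26.536 K
T_out = -34.7 + 26.536 = -8.1639 °C

T_out = -8.16 °C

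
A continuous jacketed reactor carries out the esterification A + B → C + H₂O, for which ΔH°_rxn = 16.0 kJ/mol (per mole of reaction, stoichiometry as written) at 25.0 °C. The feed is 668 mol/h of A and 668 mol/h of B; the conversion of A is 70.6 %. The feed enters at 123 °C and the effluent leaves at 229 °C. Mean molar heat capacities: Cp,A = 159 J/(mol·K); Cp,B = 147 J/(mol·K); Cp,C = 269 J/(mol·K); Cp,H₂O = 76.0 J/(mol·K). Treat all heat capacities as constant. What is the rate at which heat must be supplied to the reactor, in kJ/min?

Extent of reaction ξ = 0.706 × 668 = 471.61 mol/h
Reaction term: ξ·ΔH°_rxn = 471.61 × 16.0 = 7545.7 kJ/h
Sensible, feed 123→25 °C: -20032 kJ/h
Outlet flows (mol/h): A 196.39, B 196.39, C 471.61, H₂O 471.61
Sensible, products 25→229 °C: 45451 kJ/h
Q = ΔH = 32965 kJ/h = 9.157 kW
Heat supplied = 549.42 kJ/min

Q_in = 549 kJ/min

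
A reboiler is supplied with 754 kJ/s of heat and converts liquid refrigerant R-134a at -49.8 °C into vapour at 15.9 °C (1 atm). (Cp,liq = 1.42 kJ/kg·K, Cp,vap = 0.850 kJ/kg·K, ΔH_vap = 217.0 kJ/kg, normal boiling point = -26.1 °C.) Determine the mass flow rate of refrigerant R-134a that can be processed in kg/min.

ṁ = 158 kg/min

Δh = 1.42×(-26.1−-49.8) + 217.0 + 0.850×(15.9−-26.1) = 286.35 kJ/kg
Q = 754 kJ/s = 754 kJ/s = 45240 kJ/min
ṁ = Q/Δh = 45240 / 286.35 = 157.99 kg/min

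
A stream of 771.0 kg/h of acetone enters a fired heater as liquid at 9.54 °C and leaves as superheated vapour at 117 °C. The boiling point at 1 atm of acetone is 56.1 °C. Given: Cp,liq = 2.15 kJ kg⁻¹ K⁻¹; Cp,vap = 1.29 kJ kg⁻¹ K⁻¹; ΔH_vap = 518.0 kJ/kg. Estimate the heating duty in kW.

liquid 9.54→56.1 °C: 100.1 kJ/kg
vaporisation at 56.1 °C: 518 kJ/kg
vapour 56.1→117 °C: 78.561 kJ/kg
Δh = 100.1 + 518 + 78.561 = 696.66 kJ/kg
Q = ṁ·Δh = 771.0 kg/h × 696.66 kJ/kg = 537130 kJ/h
|Q| = 149.2 kW

Q = 149 kW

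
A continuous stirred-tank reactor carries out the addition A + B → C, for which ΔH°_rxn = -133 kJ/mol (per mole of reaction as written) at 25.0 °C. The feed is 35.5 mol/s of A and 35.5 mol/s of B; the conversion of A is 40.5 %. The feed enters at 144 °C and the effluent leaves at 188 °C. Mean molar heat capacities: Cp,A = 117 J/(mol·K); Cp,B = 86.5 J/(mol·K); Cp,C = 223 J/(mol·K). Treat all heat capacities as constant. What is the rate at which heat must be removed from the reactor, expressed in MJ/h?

Extent of reaction ξ = 0.405 × 35.5 = 14.378 mol/s
Reaction term: ξ·ΔH°_rxn = 14.378 × -133 = -1912.2 kJ/s
Sensible, feed 144→25 °C: -859.69 kJ/s
Outlet flows (mol/s): A 21.122, B 21.122, C 14.378
Sensible, products 25→188 °C: 1223.3 kJ/s
Q = ΔH = -1548.6 kJ/s = -1548.6 kW
Heat removed = 5575.1 MJ/h

Q_out = 5580 MJ/h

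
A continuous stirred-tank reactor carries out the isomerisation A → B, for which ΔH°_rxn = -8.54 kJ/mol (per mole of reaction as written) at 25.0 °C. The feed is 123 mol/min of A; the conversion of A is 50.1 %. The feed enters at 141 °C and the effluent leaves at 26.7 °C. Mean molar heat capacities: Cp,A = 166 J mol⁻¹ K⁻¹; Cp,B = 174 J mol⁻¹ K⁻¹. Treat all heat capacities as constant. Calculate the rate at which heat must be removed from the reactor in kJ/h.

Q_out = 172000 kJ/h

Extent of reaction ξ = 0.501 × 123 = 61.623 mol/min
Reaction term: ξ·ΔH°_rxn = 61.623 × -8.54 = -526.26 kJ/min
Sensible, feed 141→25 °C: -2368.5 kJ/min
Outlet flows (mol/min): A 61.377, B 61.623
Sensible, products 25→26.7 °C: 35.549 kJ/min
Q = ΔH = -2859.2 kJ/min = -47.653 kW
Heat removed = 171550 kJ/h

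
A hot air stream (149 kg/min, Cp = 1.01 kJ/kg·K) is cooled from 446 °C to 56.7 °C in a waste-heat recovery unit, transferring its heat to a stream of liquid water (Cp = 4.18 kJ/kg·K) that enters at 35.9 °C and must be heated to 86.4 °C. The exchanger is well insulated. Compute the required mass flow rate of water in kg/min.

Heat released by hot stream: Q = 149 × 1.01 × (446 − 56.7) = 58586 kJ/min
Energy balance on cold side (adiabatic exchanger): Q = ṁ_c·Cp_c·(T_c,out − T_c,in)
ṁ_c = 58586 / [4.18 × (86.4 − 35.9)] = 277.54 kg/min

ṁ_c = 278 kg/min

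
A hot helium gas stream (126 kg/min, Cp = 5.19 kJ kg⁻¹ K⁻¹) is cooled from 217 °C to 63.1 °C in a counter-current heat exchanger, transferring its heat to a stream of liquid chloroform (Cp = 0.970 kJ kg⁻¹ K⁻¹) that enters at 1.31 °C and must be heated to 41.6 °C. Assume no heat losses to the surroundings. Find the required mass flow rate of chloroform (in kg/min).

Heat released by hot stream: Q = 126 × 5.19 × (217 − 63.1) = 100640 kJ/min
Energy balance on cold side (adiabatic exchanger): Q = ṁ_c·Cp_c·(T_c,out − T_c,in)
ṁ_c = 100640 / [0.970 × (41.6 − 1.31)] = 2575.2 kg/min

ṁ_c = 2580 kg/min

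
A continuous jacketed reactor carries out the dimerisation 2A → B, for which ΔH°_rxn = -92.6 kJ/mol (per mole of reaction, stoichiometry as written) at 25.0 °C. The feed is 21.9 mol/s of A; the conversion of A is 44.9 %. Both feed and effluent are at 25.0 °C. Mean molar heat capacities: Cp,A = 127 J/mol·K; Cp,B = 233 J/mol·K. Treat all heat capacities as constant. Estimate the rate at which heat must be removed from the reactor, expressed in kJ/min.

Extent of reaction ξ = 0.449 × 21.9 / 2 = 4.9165 mol/s
Reaction term: ξ·ΔH°_rxn = 4.9165 × -92.6 = -455.27 kJ/s
Q = ΔH = -455.27 kJ/s = -455.27 kW
Heat removed = 27316 kJ/min

Q_out = 27300 kJ/min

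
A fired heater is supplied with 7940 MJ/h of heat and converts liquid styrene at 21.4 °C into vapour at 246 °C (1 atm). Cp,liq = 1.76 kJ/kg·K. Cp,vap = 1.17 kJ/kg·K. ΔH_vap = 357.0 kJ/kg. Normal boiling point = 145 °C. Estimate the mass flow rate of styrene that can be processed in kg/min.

Δh = 1.76×(145−21.4) + 357.0 + 1.17×(246−145) = 692.71 kJ/kg
Q = 7940 MJ/h = 2205.6 kJ/s = 132330 kJ/min
ṁ = Q/Δh = 132330 / 692.71 = 191.04 kg/min

ṁ = 191 kg/min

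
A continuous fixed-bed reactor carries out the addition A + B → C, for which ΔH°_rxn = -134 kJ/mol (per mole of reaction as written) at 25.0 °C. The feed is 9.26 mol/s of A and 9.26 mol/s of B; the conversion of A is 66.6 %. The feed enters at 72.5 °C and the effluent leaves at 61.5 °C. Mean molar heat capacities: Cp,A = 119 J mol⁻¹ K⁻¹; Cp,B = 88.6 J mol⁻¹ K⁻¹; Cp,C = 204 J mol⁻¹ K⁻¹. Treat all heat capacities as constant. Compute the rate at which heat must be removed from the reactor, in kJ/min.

Q_out = 50900 kJ/min

Extent of reaction ξ = 0.666 × 9.26 = 6.1672 mol/s
Reaction term: ξ·ΔH°_rxn = 6.1672 × -134 = -826.4 kJ/s
Sensible, feed 72.5→25 °C: -91.313 kJ/s
Outlet flows (mol/s): A 3.0928, B 3.0928, C 6.1672
Sensible, products 25→61.5 °C: 69.356 kJ/s
Q = ΔH = -848.36 kJ/s = -848.36 kW
Heat removed = 50901 kJ/min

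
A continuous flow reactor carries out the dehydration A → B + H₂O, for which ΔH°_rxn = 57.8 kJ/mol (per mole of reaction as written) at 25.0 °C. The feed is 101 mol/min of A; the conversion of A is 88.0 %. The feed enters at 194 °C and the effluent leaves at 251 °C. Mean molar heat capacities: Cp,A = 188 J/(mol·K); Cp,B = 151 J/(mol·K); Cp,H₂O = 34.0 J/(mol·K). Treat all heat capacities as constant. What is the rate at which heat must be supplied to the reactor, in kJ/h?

Extent of reaction ξ = 0.880 × 101 = 88.88 mol/min
Reaction term: ξ·ΔH°_rxn = 88.88 × 57.8 = 5137.3 kJ/min
Sensible, feed 194→25 °C: -3209 kJ/min
Outlet flows (mol/min): A 12.12, B 88.88, H₂O 88.88
Sensible, products 25→251 °C: 4231 kJ/min
Q = ΔH = 6159.3 kJ/min = 102.66 kW
Heat supplied = 369560 kJ/h

Q_in = 370000 kJ/h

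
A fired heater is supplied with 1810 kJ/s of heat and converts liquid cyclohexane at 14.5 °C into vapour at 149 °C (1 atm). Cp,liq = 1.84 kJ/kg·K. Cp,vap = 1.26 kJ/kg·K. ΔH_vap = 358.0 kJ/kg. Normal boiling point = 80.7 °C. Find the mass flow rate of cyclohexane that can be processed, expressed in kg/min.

Δh = 1.84×(80.7−14.5) + 358.0 + 1.26×(149−80.7) = 565.87 kJ/kg
Q = 1810 kJ/s = 1810 kJ/s = 108600 kJ/min
ṁ = Q/Δh = 108600 / 565.87 = 191.92 kg/min

ṁ = 192 kg/min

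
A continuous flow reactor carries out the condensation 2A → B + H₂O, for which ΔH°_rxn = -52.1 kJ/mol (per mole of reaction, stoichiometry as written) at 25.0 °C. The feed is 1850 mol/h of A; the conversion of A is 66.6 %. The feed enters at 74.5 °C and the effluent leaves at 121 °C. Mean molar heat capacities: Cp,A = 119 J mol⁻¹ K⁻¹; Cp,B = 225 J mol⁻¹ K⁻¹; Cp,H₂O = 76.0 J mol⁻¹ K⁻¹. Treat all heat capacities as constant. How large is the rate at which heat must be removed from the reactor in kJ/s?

Q_out = 5.04 kJ/s

Extent of reaction ξ = 0.666 × 1850 / 2 = 616.05 mol/h
Reaction term: ξ·ΔH°_rxn = 616.05 × -52.1 = -32096 kJ/h
Sensible, feed 74.5→25 °C: -10897 kJ/h
Outlet flows (mol/h): A 617.9, B 616.05, H₂O 616.05
Sensible, products 25→121 °C: 24860 kJ/h
Q = ΔH = -18133 kJ/h = -5.037 kW
Heat removed = 5.037 kJ/s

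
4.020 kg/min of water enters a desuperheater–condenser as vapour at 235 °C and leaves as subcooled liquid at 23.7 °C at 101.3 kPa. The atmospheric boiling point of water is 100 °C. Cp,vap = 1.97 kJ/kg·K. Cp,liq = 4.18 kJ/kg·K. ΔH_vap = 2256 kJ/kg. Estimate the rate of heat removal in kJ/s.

Q_c = 190 kJ/s

vapour 235→100 °C: -265.95 kJ/kg
condensation at 100 °C: -2256 kJ/kg
liquid 100→23.7 °C: -318.93 kJ/kg
Δh = -265.95 + -2256 + -318.93 = -2840.9 kJ/kg
Q = ṁ·Δh = 4.020 kg/min × -2840.9 kJ/kg = -11420 kJ/min
|Q| = 190.34 kW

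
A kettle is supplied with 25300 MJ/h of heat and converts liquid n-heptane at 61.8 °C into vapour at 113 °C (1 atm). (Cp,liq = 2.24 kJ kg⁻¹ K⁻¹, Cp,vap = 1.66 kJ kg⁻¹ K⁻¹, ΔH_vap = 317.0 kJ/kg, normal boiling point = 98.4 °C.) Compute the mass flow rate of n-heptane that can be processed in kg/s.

Δh = 2.24×(98.4−61.8) + 317.0 + 1.66×(113−98.4) = 423.22 kJ/kg
Q = 25300 MJ/h = 7027.8 kJ/s = 7027.8 kJ/s
ṁ = Q/Δh = 7027.8 / 423.22 = 16.605 kg/s

ṁ = 16.6 kg/s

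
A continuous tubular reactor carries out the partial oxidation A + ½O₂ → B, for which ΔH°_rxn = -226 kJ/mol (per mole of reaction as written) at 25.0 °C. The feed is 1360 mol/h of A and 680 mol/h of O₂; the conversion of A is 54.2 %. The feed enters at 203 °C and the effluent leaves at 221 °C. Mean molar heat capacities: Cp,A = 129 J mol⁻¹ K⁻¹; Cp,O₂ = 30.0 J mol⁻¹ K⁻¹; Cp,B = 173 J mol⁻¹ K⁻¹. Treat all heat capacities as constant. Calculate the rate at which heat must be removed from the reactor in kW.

Q_out = 44.1 kW

Extent of reaction ξ = 0.542 × 1360 = 737.12 mol/h
Reaction term: ξ·ΔH°_rxn = 737.12 × -226 = -166590 kJ/h
Sensible, feed 203→25 °C: -34860 kJ/h
Outlet flows (mol/h): A 622.88, O₂ 311.44, B 737.12
Sensible, products 25→221 °C: 42574 kJ/h
Q = ΔH = -158870 kJ/h = -44.132 kW
Heat removed = 44.132 kW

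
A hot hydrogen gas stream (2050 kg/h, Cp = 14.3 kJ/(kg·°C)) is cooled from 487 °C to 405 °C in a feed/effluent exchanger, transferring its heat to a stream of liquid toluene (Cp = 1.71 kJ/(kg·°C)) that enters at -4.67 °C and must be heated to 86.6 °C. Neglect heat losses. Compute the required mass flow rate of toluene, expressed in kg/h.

ṁ_c = 15400 kg/h

Heat released by hot stream: Q = 2050 × 14.3 × (487 − 405) = 2.4038e+06 kJ/h
Energy balance on cold side (adiabatic exchanger): Q = ṁ_c·Cp_c·(T_c,out − T_c,in)
ṁ_c = 2.4038e+06 / [1.71 × (86.6 − -4.67)] = 15402 kg/h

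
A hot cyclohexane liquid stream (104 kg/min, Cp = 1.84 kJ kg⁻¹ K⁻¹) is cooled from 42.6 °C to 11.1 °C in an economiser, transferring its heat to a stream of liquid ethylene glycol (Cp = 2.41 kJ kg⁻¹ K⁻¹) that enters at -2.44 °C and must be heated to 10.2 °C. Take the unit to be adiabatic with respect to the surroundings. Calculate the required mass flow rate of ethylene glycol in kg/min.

Heat released by hot stream: Q = 104 × 1.84 × (42.6 − 11.1) = 6027.8 kJ/min
Energy balance on cold side (adiabatic exchanger): Q = ṁ_c·Cp_c·(T_c,out − T_c,in)
ṁ_c = 6027.8 / [2.41 × (10.2 − -2.44)] = 197.88 kg/min

ṁ_c = 198 kg/min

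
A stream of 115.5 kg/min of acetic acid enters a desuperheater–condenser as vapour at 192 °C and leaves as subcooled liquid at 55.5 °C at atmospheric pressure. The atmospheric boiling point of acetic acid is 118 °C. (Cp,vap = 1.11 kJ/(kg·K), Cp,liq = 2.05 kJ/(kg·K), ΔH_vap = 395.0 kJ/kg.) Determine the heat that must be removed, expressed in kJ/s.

Q_c = 1170 kJ/s

vapour 192→118 °C: -82.14 kJ/kg
condensation at 118 °C: -395 kJ/kg
liquid 118→55.5 °C: -128.12 kJ/kg
Δh = -82.14 + -395 + -128.12 = -605.26 kJ/kg
Q = ṁ·Δh = 115.5 kg/min × -605.26 kJ/kg = -69908 kJ/min
|Q| = 1165.1 kW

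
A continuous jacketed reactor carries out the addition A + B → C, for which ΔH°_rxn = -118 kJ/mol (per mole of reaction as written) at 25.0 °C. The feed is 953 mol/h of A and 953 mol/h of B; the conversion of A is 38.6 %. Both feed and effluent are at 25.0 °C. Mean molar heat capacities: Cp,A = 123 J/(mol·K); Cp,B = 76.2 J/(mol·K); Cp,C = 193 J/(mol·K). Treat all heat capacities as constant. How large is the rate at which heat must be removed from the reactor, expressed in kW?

Extent of reaction ξ = 0.386 × 953 = 367.86 mol/h
Reaction term: ξ·ΔH°_rxn = 367.86 × -118 = -43407 kJ/h
Q = ΔH = -43407 kJ/h = -12.058 kW
Heat removed = 12.058 kW

Q_out = 12.1 kW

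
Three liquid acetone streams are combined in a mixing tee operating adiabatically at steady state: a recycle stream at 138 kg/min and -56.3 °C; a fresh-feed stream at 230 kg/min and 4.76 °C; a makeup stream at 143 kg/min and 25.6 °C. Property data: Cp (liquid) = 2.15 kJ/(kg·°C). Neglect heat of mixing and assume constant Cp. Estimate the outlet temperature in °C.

Adiabatic, steady state ⇒ Σ ṁᵢCp,ᵢ(T_out − Tᵢ) = 0
Σ ṁᵢCp,ᵢTᵢ = 138×2.15×-56.3 + 230×2.15×4.76 + 143×2.15×25.6 = -6479.7
Σ ṁᵢCp,ᵢ = 138×2.15 + 230×2.15 + 143×2.15 = 1098.7
T_out = -6479.7 / 1098.7 = -5.8978 °C

T_out = -5.90 °C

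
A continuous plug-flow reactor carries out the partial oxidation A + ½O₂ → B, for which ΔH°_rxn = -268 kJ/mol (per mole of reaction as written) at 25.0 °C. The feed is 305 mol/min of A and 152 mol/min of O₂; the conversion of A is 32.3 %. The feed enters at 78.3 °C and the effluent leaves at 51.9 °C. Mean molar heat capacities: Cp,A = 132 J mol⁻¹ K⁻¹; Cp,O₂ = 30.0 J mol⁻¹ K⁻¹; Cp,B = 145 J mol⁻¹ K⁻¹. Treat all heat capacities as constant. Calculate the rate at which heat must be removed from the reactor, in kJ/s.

Extent of reaction ξ = 0.323 × 305 = 98.515 mol/min
Reaction term: ξ·ΔH°_rxn = 98.515 × -268 = -26402 kJ/min
Sensible, feed 78.3→25 °C: -2388.9 kJ/min
Outlet flows (mol/min): A 206.49, O₂ 102.74, B 98.515
Sensible, products 25→51.9 °C: 1200.4 kJ/min
Q = ΔH = -27591 kJ/min = -459.84 kW
Heat removed = 459.84 kJ/s

Q_out = 460 kJ/s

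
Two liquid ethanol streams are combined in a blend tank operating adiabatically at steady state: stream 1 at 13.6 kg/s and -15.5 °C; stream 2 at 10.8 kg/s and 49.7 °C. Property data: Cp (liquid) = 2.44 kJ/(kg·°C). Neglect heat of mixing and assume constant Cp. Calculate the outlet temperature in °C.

No heat crosses the boundary, so H_out = H_in.
T_out = Σ ṁᵢCp,ᵢTᵢ / Σ ṁᵢCp,ᵢ
      = 795.34 / 59.536 = 13.359 °C

T_out = 13.4 °C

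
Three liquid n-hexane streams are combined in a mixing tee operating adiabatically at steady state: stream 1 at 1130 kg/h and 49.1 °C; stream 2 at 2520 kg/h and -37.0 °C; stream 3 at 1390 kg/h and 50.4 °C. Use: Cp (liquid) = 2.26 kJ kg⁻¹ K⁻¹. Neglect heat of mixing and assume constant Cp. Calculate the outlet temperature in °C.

Energy balance with Q = 0: Σ ṁᵢCp,ᵢ(T_out − Tᵢ) = 0
Σ ṁᵢCp,ᵢTᵢ = 1130×2.26×49.1 + 2520×2.26×-37.0 + 1390×2.26×50.4 = 72996
Σ ṁᵢCp,ᵢ = 1130×2.26 + 2520×2.26 + 1390×2.26 = 11390
T_out = 72996 / 11390 = 6.4085 °C

T_out = 6.41 °C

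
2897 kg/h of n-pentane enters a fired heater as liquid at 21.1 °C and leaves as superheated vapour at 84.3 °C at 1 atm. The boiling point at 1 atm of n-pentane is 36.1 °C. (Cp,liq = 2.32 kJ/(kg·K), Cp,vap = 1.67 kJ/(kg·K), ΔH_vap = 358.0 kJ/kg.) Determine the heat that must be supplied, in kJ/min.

Q = 22900 kJ/min

liquid 21.1→36.1 °C: 34.8 kJ/kg
vaporisation at 36.1 °C: 358 kJ/kg
vapour 36.1→84.3 °C: 80.494 kJ/kg
Δh = 34.8 + 358 + 80.494 = 473.29 kJ/kg
Q = ṁ·Δh = 2897 kg/h × 473.29 kJ/kg = 1.3711e+06 kJ/h
|Q| = 380.87 kW = 22852 kJ/min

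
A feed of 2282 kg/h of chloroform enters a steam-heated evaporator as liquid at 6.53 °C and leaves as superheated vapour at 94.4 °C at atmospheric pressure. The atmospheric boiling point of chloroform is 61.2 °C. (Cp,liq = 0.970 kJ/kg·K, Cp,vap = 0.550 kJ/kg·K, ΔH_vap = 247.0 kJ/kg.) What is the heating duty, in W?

liquid 6.53→61.2 °C: 53.03 kJ/kg
vaporisation at 61.2 °C: 247 kJ/kg
vapour 61.2→94.4 °C: 18.26 kJ/kg
Δh = 53.03 + 247 + 18.26 = 318.29 kJ/kg
Q = ṁ·Δh = 2282 kg/h × 318.29 kJ/kg = 726340 kJ/h
|Q| = 201.76 kW = 201760 W

Q = 202000 W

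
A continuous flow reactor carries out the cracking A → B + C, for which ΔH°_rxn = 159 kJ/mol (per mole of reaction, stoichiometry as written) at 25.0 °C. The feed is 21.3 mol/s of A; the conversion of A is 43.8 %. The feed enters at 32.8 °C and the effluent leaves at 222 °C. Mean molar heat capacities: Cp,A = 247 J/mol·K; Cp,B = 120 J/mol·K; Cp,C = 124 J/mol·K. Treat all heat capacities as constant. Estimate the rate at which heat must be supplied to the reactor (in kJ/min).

Q_in = 148000 kJ/min

Extent of reaction ξ = 0.438 × 21.3 = 9.3294 mol/s
Reaction term: ξ·ΔH°_rxn = 9.3294 × 159 = 1483.4 kJ/s
Sensible, feed 32.8→25 °C: -41.037 kJ/s
Outlet flows (mol/s): A 11.971, B 9.3294, C 9.3294
Sensible, products 25→222 °C: 1030.9 kJ/s
Q = ΔH = 2473.3 kJ/s = 2473.3 kW
Heat supplied = 148400 kJ/min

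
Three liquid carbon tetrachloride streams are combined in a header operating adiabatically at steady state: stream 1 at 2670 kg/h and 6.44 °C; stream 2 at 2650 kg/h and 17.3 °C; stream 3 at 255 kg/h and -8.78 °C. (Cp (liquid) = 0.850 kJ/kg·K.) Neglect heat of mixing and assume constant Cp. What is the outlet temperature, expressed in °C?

No heat crosses the boundary, so H_out = H_in.
T_out = Σ ṁᵢCp,ᵢTᵢ / Σ ṁᵢCp,ᵢ
      = 51681 / 4738.8 = 10.906 °C

T_out = 10.9 °C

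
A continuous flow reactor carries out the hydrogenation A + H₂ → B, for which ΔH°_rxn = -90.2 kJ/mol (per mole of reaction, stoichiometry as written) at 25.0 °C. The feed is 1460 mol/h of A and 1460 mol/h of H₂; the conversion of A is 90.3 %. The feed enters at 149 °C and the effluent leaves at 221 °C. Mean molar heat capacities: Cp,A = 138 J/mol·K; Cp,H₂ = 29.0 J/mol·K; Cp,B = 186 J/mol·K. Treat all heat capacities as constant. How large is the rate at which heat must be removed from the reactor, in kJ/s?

Extent of reaction ξ = 0.903 × 1460 = 1318.4 mol/h
Reaction term: ξ·ΔH°_rxn = 1318.4 × -90.2 = -118920 kJ/h
Sensible, feed 149→25 °C: -30234 kJ/h
Outlet flows (mol/h): A 141.62, H₂ 141.62, B 1318.4
Sensible, products 25→221 °C: 52698 kJ/h
Q = ΔH = -96453 kJ/h = -26.793 kW
Heat removed = 26.793 kJ/s

Q_out = 26.8 kJ/s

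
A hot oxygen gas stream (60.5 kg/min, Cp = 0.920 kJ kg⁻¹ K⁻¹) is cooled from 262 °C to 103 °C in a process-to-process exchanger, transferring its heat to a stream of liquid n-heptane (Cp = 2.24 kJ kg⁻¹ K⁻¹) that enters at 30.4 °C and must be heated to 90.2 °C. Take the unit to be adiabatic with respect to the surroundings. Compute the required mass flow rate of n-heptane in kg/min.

ṁ_c = 66.1 kg/min

Heat released by hot stream: Q = 60.5 × 0.920 × (262 − 103) = 8849.9 kJ/min
Energy balance on cold side (adiabatic exchanger): Q = ṁ_c·Cp_c·(T_c,out − T_c,in)
ṁ_c = 8849.9 / [2.24 × (90.2 − 30.4)] = 66.068 kg/min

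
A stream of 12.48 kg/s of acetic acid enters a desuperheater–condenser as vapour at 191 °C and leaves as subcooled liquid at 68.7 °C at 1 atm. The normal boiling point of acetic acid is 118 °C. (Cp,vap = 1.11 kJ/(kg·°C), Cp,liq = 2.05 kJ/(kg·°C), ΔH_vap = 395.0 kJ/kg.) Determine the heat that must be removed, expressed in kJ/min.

Q_c = 432000 kJ/min

vapour 191→118 °C: -81.03 kJ/kg
condensation at 118 °C: -395 kJ/kg
liquid 118→68.7 °C: -101.06 kJ/kg
Δh = -81.03 + -395 + -101.06 = -577.1 kJ/kg
Q = ṁ·Δh = 12.48 kg/s × -577.1 kJ/kg = -7202.1 kJ/s
|Q| = 7202.1 kW = 432130 kJ/min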